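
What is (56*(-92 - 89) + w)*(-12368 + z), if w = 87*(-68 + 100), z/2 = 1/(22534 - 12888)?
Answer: 438553144776/4823 ≈ 9.0930e+7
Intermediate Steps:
z = 1/4823 (z = 2/(22534 - 12888) = 2/9646 = 2*(1/9646) = 1/4823 ≈ 0.00020734)
w = 2784 (w = 87*32 = 2784)
(56*(-92 - 89) + w)*(-12368 + z) = (56*(-92 - 89) + 2784)*(-12368 + 1/4823) = (56*(-181) + 2784)*(-59650863/4823) = (-10136 + 2784)*(-59650863/4823) = -7352*(-59650863/4823) = 438553144776/4823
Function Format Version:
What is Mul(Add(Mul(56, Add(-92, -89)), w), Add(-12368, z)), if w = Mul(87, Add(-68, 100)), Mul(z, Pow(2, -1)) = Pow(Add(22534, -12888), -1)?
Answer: Rational(438553144776, 4823) ≈ 9.0930e+7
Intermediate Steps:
z = Rational(1, 4823) (z = Mul(2, Pow(Add(22534, -12888), -1)) = Mul(2, Pow(9646, -1)) = Mul(2, Rational(1, 9646)) = Rational(1, 4823) ≈ 0.00020734)
w = 2784 (w = Mul(87, 32) = 2784)
Mul(Add(Mul(56, Add(-92, -89)), w), Add(-12368, z)) = Mul(Add(Mul(56, Add(-92, -89)), 2784), Add(-12368, Rational(1, 4823))) = Mul(Add(Mul(56, -181), 2784), Rational(-59650863, 4823)) = Mul(Add(-10136, 2784), Rational(-59650863, 4823)) = Mul(-7352, Rational(-59650863, 4823)) = Rational(438553144776, 4823)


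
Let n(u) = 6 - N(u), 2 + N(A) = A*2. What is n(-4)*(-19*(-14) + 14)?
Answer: 4480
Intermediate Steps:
N(A) = -2 + 2*A (N(A) = -2 + A*2 = -2 + 2*A)
n(u) = 8 - 2*u (n(u) = 6 - (-2 + 2*u) = 6 + (2 - 2*u) = 8 - 2*u)
n(-4)*(-19*(-14) + 14) = (8 - 2*(-4))*(-19*(-14) + 14) = (8 + 8)*(266 + 14) = 16*280 = 4480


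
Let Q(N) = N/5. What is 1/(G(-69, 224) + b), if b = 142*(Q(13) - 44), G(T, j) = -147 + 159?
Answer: -5/29334 ≈ -0.00017045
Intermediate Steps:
G(T, j) = 12
Q(N) = N/5 (Q(N) = N*(1/5) = N/5)
b = -29394/5 (b = 142*((1/5)*13 - 44) = 142*(13/5 - 44) = 142*(-207/5) = -29394/5 ≈ -5878.8)
1/(G(-69, 224) + b) = 1/(12 - 29394/5) = 1/(-29334/5) = -5/29334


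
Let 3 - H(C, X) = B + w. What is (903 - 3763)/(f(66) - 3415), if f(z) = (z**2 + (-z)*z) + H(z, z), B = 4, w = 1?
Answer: 2860/3417 ≈ 0.83699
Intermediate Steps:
H(C, X) = -2 (H(C, X) = 3 - (4 + 1) = 3 - 1*5 = 3 - 5 = -2)
f(z) = -2 (f(z) = (z**2 + (-z)*z) - 2 = (z**2 - z**2) - 2 = 0 - 2 = -2)
(903 - 3763)/(f(66) - 3415) = (903 - 3763)/(-2 - 3415) = -2860/(-3417) = -2860*(-1/3417) = 2860/3417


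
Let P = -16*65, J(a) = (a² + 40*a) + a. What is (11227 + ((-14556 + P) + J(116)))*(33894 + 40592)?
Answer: 1031109698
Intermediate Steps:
J(a) = a² + 41*a
P = -1040
(11227 + ((-14556 + P) + J(116)))*(33894 + 40592) = (11227 + ((-14556 - 1040) + 116*(41 + 116)))*(33894 + 40592) = (11227 + (-15596 + 116*157))*74486 = (11227 + (-15596 + 18212))*74486 = (11227 + 2616)*74486 = 13843*74486 = 1031109698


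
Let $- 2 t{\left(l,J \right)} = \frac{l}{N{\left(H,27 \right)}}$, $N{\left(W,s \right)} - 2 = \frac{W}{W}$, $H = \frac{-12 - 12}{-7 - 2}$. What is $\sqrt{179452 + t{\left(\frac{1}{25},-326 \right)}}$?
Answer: $\frac{\sqrt{161506794}}{30} \approx 423.62$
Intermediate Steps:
$H = \frac{8}{3}$ ($H = - \frac{24}{-9} = \left(-24\right) \left(- \frac{1}{9}\right) = \frac{8}{3} \approx 2.6667$)
$N{\left(W,s \right)} = 3$ ($N{\left(W,s \right)} = 2 + \frac{W}{W} = 2 + 1 = 3$)
$t{\left(l,J \right)} = - \frac{l}{6}$ ($t{\left(l,J \right)} = - \frac{l \frac{1}{3}}{2} = - \frac{\frac{1}{3} l}{2} = - \frac{l}{6}$)
$\sqrt{179452 + t{\left(\frac{1}{25},-326 \right)}} = \sqrt{179452 - \frac{1}{6 \cdot 25}} = \sqrt{179452 - \frac{1}{150}} = \sqrt{\frac{26917799}{150}} = \frac{\sqrt{161506794}}{30}$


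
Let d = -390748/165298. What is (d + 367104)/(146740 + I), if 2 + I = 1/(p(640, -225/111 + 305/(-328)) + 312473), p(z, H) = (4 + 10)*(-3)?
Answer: 1354191246484226/541297819432753 ≈ 2.5017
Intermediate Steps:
p(z, H) = -42 (p(z, H) = 14*(-3) = -42)
I = -624861/312431 (I = -2 + 1/(-42 + 312473) = -2 + 1/312431 = -624861/312431 ≈ -2.0000)
d = -195374/82649 (d = -390748*1/165298 = -195374/82649 ≈ -2.3639)
(d + 367104)/(146740 + I) = (-195374/82649 + 367104)/(146740 - 624861/312431) = 30340583122/(82649*(45845500079/312431)) = (30340583122/82649)*(312431/45845500079) = 1354191246484226/541297819432753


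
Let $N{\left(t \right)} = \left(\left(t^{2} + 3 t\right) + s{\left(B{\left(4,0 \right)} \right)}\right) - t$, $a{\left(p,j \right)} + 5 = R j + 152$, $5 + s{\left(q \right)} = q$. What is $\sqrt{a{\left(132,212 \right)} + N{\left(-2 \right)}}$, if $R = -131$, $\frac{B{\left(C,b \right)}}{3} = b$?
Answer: $3 i \sqrt{3070} \approx 166.22 i$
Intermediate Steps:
$B{\left(C,b \right)} = 3 b$
$s{\left(q \right)} = -5 + q$
$a{\left(p,j \right)} = 147 - 131 j$ ($a{\left(p,j \right)} = -5 - \left(-152 + 131 j\right) = 147 - 131 j$)
$N{\left(t \right)} = -5 + t^{2} + 2 t$ ($N{\left(t \right)} = \left(\left(t^{2} + 3 t\right) + \left(-5 + 3 \cdot 0\right)\right) - t = \left(\left(t^{2} + 3 t\right) + \left(-5 + 0\right)\right) - t = \left(\left(t^{2} + 3 t\right) - 5\right) - t = \left(-5 + t^{2} + 3 t\right) - t = -5 + t^{2} + 2 t$)
$\sqrt{a{\left(132,212 \right)} + N{\left(-2 \right)}} = \sqrt{\left(147 - 27772\right) + \left(-5 + \left(-2\right)^{2} + 2 \left(-2\right)\right)} = \sqrt{\left(147 - 27772\right) - 5} = \sqrt{-27625 - 5} = \sqrt{-27630} = 3 i \sqrt{3070}$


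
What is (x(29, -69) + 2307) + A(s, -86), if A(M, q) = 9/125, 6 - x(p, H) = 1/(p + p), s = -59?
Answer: 16769647/7250 ≈ 2313.1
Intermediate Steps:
x(p, H) = 6 - 1/(2*p) (x(p, H) = 6 - 1/(p + p) = 6 - 1/(2*p))
A(M, q) = 9/125 (A(M, q) = 9*(1/125) = 9/125)
(x(29, -69) + 2307) + A(s, -86) = ((6 - ½/29) + 2307) + 9/125 = ((6 - ½*1/29) + 2307) + 9/125 = ((6 - 1/58) + 2307) + 9/125 = (347/58 + 2307) + 9/125 = 134153/58 + 9/125 = 16769647/7250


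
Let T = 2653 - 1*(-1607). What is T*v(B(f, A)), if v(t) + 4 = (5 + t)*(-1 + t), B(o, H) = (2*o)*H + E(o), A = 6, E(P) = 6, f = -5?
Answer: 11463660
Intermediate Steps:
B(o, H) = 6 + 2*H*o (B(o, H) = (2*o)*H + 6 = 2*H*o + 6 = 6 + 2*H*o)
v(t) = -4 + (-1 + t)*(5 + t) (v(t) = -4 + (5 + t)*(-1 + t) = -4 + (-1 + t)*(5 + t))
T = 4260 (T = 2653 + 1607 = 4260)
T*v(B(f, A)) = 4260*(-9 + (6 + 2*6*(-5))² + 4*(6 + 2*6*(-5))) = 4260*(-9 + (6 - 60)² + 4*(6 - 60)) = 4260*(-9 + (-54)² + 4*(-54)) = 4260*(-9 + 2916 - 216) = 4260*2691 = 11463660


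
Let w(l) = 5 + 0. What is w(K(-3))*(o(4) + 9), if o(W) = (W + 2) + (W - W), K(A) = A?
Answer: 75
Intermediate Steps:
o(W) = 2 + W (o(W) = (2 + W) + 0 = 2 + W)
w(l) = 5
w(K(-3))*(o(4) + 9) = 5*((2 + 4) + 9) = 5*(6 + 9) = 5*15 = 75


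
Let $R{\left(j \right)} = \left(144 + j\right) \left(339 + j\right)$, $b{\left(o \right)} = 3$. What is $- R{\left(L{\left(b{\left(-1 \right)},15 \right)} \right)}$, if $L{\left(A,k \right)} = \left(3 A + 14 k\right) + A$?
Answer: $-205326$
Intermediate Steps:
$L{\left(A,k \right)} = 4 A + 14 k$
$- R{\left(L{\left(b{\left(-1 \right)},15 \right)} \right)} = - (48816 + \left(4 \cdot 3 + 14 \cdot 15\right)^{2} + 483 \left(4 \cdot 3 + 14 \cdot 15\right)) = - (48816 + \left(12 + 210\right)^{2} + 483 \left(12 + 210\right)) = - (48816 + 222^{2} + 483 \cdot 222) = - (48816 + 49284 + 107226) = \left(-1\right) 205326 = -205326$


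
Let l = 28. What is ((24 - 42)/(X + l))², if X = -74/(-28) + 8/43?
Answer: 117418896/344436481 ≈ 0.34090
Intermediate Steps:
X = 1703/602 (X = -74*(-1/28) + 8*(1/43) = 37/14 + 8/43 = 1703/602 ≈ 2.8289)
((24 - 42)/(X + l))² = ((24 - 42)/(1703/602 + 28))² = (-18/18559/602)² = (-18*602/18559)² = (-10836/18559)² = 117418896/344436481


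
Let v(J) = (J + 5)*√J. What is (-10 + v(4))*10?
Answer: 80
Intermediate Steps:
v(J) = √J*(5 + J) (v(J) = (5 + J)*√J = √J*(5 + J))
(-10 + v(4))*10 = (-10 + √4*(5 + 4))*10 = (-10 + 2*9)*10 = (-10 + 18)*10 = 8*10 = 80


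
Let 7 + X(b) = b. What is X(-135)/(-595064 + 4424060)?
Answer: -71/1914498 ≈ -3.7085e-5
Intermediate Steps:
X(b) = -7 + b
X(-135)/(-595064 + 4424060) = (-7 - 135)/(-595064 + 4424060) = -142/3828996 = -142*1/3828996 = -71/1914498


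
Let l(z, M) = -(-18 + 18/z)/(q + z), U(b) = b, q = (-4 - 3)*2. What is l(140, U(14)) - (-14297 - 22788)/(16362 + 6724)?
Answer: 2825161/1616020 ≈ 1.7482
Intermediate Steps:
q = -14 (q = -7*2 = -14)
l(z, M) = -(-18 + 18/z)/(-14 + z)
l(140, U(14)) - (-14297 - 22788)/(16362 + 6724) = 18*(-1 + 140)/(140*(-14 + 140)) - (-14297 - 22788)/(16362 + 6724) = 18*(1/140)*139/126 - (-37085)/23086 = 18*(1/140)*(1/126)*139 - (-37085)/23086 = 139/980 - 1*(-37085/23086) = 139/980 + 37085/23086 = 2825161/1616020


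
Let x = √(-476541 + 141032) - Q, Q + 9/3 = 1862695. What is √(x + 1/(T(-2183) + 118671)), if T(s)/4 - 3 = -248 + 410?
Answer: √(-2947169404517209 + 1582209729*I*√335509)/39777 ≈ 0.2122 + 1364.8*I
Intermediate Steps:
T(s) = 660 (T(s) = 12 + 4*(-248 + 410) = 12 + 4*162 = 12 + 648 = 660)
Q = 1862692 (Q = -3 + 1862695 = 1862692)
x = -1862692 + I*√335509 (x = √(-476541 + 141032) - 1*1862692 = √(-335509) - 1862692 = I*√335509 - 1862692 = -1862692 + I*√335509 ≈ -1.8627e+6 + 579.23*I)
√(x + 1/(T(-2183) + 118671)) = √((-1862692 + I*√335509) + 1/(660 + 118671)) = √((-1862692 + I*√335509) + 1/119331) = √(-222276899051/119331 + I*√335509)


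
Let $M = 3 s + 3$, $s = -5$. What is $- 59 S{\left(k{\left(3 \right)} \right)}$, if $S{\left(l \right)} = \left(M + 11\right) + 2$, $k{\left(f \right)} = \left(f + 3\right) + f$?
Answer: $-59$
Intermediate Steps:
$k{\left(f \right)} = 3 + 2 f$ ($k{\left(f \right)} = \left(3 + f\right) + f = 3 + 2 f$)
$M = -12$ ($M = 3 \left(-5\right) + 3 = -15 + 3 = -12$)
$S{\left(l \right)} = 1$ ($S{\left(l \right)} = \left(-12 + 11\right) + 2 = -1 + 2 = 1$)
$- 59 S{\left(k{\left(3 \right)} \right)} = \left(-59\right) 1 = -59$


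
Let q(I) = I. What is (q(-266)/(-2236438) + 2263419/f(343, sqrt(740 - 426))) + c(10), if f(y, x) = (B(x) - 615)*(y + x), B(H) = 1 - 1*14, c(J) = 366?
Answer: 29289366158980037/82397510157220 + 2263419*sqrt(314)/73686380 ≈ 356.01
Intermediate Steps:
B(H) = -13 (B(H) = 1 - 14 = -13)
f(y, x) = -628*x - 628*y (f(y, x) = (-13 - 615)*(y + x) = -628*(x + y) = -628*x - 628*y)
(q(-266)/(-2236438) + 2263419/f(343, sqrt(740 - 426))) + c(10) = (-266/(-2236438) + 2263419/(-628*sqrt(740 - 426) - 628*343)) + 366 = (-266*(-1/2236438) + 2263419/(-628*sqrt(314) - 215404)) + 366 = (133/1118219 + 2263419/(-215404 - 628*sqrt(314))) + 366 = 409268287/1118219 + 2263419/(-215404 - 628*sqrt(314))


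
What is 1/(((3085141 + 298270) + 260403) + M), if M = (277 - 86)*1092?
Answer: 1/3852386 ≈ 2.5958e-7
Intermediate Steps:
M = 208572 (M = 191*1092 = 208572)
1/(((3085141 + 298270) + 260403) + M) = 1/(((3085141 + 298270) + 260403) + 208572) = 1/((3383411 + 260403) + 208572) = 1/(3643814 + 208572) = 1/3852386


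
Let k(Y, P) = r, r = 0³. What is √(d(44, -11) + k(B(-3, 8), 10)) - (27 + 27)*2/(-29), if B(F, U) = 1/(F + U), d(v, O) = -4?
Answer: 108/29 + 2*I ≈ 3.7241 + 2.0*I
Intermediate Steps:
r = 0
k(Y, P) = 0
√(d(44, -11) + k(B(-3, 8), 10)) - (27 + 27)*2/(-29) = √(-4 + 0) - (27 + 27)*2/(-29) = √(-4) - 54*2*(-1/29) = 2*I - 54*(-2)/29 = 2*I - 1*(-108/29) = 2*I + 108/29 = 108/29 + 2*I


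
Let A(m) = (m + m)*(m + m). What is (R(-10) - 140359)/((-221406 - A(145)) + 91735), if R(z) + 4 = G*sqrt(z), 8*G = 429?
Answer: 140363/213771 - 143*I*sqrt(10)/570056 ≈ 0.6566 - 0.00079327*I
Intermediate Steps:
G = 429/8 (G = (1/8)*429 = 429/8 ≈ 53.625)
R(z) = -4 + 429*sqrt(z)/8
A(m) = 4*m**2 (A(m) = (2*m)*(2*m) = 4*m**2)
(R(-10) - 140359)/((-221406 - A(145)) + 91735) = ((-4 + 429*sqrt(-10)/8) - 140359)/((-221406 - 4*145**2) + 91735) = ((-4 + 429*(I*sqrt(10))/8) - 140359)/((-221406 - 4*21025) + 91735) = ((-4 + 429*I*sqrt(10)/8) - 140359)/((-221406 - 1*84100) + 91735) = (-140363 + 429*I*sqrt(10)/8)/((-221406 - 84100) + 91735) = (-140363 + 429*I*sqrt(10)/8)/(-305506 + 91735) = (-140363 + 429*I*sqrt(10)/8)/(-213771) = (-140363 + 429*I*sqrt(10)/8)*(-1/213771) = 140363/213771 - 143*I*sqrt(10)/570056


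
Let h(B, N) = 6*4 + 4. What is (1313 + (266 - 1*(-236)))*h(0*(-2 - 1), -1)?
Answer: 50820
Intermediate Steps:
h(B, N) = 28 (h(B, N) = 24 + 4 = 28)
(1313 + (266 - 1*(-236)))*h(0*(-2 - 1), -1) = (1313 + (266 - 1*(-236)))*28 = (1313 + (266 + 236))*28 = (1313 + 502)*28 = 1815*28 = 50820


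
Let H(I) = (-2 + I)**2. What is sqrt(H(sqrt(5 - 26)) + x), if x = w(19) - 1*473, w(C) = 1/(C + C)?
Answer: sqrt(-707522 - 5776*I*sqrt(21))/38 ≈ 0.41398 - 22.139*I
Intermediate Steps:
w(C) = 1/(2*C)
x = -17973/38 (x = (1/2)/19 - 1*473 = (1/2)*(1/19) - 473 = 1/38 - 473 = -17973/38 ≈ -472.97)
sqrt(H(sqrt(5 - 26)) + x) = sqrt((-2 + sqrt(5 - 26))**2 - 17973/38) = sqrt((-2 + sqrt(-21))**2 - 17973/38) = sqrt((-2 + I*sqrt(21))**2 - 17973/38) = sqrt(-17973/38 + (-2 + I*sqrt(21))**2)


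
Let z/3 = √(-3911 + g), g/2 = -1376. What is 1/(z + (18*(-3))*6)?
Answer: -12/6109 - I*√6663/54981 ≈ -0.0019643 - 0.0014846*I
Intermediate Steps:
g = -2752 (g = 2*(-1376) = -2752)
z = 3*I*√6663 (z = 3*√(-3911 - 2752) = 3*√(-6663) = 3*(I*√6663) = 3*I*√6663 ≈ 244.88*I)
1/(z + (18*(-3))*6) = 1/(3*I*√6663 + (18*(-3))*6) = 1/(3*I*√6663 - 54*6) = 1/(3*I*√6663 - 324) = 1/(-324 + 3*I*√6663)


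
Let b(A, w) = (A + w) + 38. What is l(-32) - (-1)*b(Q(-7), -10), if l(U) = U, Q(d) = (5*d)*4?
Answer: -144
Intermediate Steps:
Q(d) = 20*d
b(A, w) = 38 + A + w
l(-32) - (-1)*b(Q(-7), -10) = -32 - (-1)*(38 + 20*(-7) - 10) = -32 - (-1)*(38 - 140 - 10) = -32 - (-1)*(-112) = -32 - 1*112 = -32 - 112 = -144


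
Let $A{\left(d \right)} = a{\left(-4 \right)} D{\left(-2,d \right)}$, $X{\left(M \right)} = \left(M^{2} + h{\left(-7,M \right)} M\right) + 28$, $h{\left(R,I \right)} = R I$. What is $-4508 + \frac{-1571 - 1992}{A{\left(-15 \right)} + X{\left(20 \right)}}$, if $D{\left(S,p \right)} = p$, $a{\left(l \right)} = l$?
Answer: $- \frac{10418933}{2312} \approx -4506.5$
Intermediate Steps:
$h{\left(R,I \right)} = I R$
$X{\left(M \right)} = 28 - 6 M^{2}$ ($X{\left(M \right)} = \left(M^{2} + M \left(-7\right) M\right) + 28 = \left(M^{2} + - 7 M M\right) + 28 = \left(M^{2} - 7 M^{2}\right) + 28 = - 6 M^{2} + 28 = 28 - 6 M^{2}$)
$A{\left(d \right)} = - 4 d$
$-4508 + \frac{-1571 - 1992}{A{\left(-15 \right)} + X{\left(20 \right)}} = -4508 + \frac{-1571 - 1992}{\left(-4\right) \left(-15\right) + \left(28 - 6 \cdot 20^{2}\right)} = -4508 - \frac{3563}{60 + \left(28 - 2400\right)} = -4508 - \frac{3563}{60 - 2372} = -4508 - \frac{3563}{-2312} = -4508 - - \frac{3563}{2312} = -4508 + \frac{3563}{2312} = - \frac{10418933}{2312}$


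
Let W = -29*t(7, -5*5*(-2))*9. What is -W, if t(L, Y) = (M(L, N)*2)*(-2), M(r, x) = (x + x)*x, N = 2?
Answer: -8352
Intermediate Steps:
M(r, x) = 2*x**2 (M(r, x) = (2*x)*x = 2*x**2)
t(L, Y) = -32 (t(L, Y) = ((2*2**2)*2)*(-2) = ((2*4)*2)*(-2) = (8*2)*(-2) = 16*(-2) = -32)
W = 8352 (W = -29*(-32)*9 = 928*9 = 8352)
-W = -1*8352 = -8352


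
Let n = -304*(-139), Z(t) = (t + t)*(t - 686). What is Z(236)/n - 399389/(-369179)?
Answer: -3846064876/975001739 ≈ -3.9447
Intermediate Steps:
Z(t) = 2*t*(-686 + t) (Z(t) = (2*t)*(-686 + t) = 2*t*(-686 + t))
n = 42256
Z(236)/n - 399389/(-369179) = (2*236*(-686 + 236))/42256 - 399389/(-369179) = (2*236*(-450))*(1/42256) - 399389*(-1/369179) = -212400*1/42256 + 399389/369179 = -13275/2641 + 399389/369179 = -3846064876/975001739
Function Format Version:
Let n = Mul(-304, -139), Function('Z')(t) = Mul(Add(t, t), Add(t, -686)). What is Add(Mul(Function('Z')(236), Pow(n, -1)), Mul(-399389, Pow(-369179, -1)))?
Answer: Rational(-3846064876, 975001739) ≈ -3.9447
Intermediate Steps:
Function('Z')(t) = Mul(2, t, Add(-686, t)) (Function('Z')(t) = Mul(Mul(2, t), Add(-686, t)) = Mul(2, t, Add(-686, t)))
n = 42256
Add(Mul(Function('Z')(236), Pow(n, -1)), Mul(-399389, Pow(-369179, -1))) = Add(Mul(Mul(2, 236, Add(-686, 236)), Pow(42256, -1)), Mul(-399389, Pow(-369179, -1))) = Add(Mul(Mul(2, 236, -450), Rational(1, 42256)), Mul(-399389, Rational(-1, 369179))) = Add(Mul(-212400, Rational(1, 42256)), Rational(399389, 369179)) = Add(Rational(-13275, 2641), Rational(399389, 369179)) = Rational(-3846064876, 975001739)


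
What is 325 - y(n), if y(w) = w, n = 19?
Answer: 306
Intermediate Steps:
325 - y(n) = 325 - 1*19 = 325 - 19 = 306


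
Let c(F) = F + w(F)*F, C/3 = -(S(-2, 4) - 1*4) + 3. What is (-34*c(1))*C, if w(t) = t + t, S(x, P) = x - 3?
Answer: -3672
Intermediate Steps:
S(x, P) = -3 + x
w(t) = 2*t
C = 36 (C = 3*(-((-3 - 2) - 1*4) + 3) = 3*(-(-5 - 4) + 3) = 3*(-1*(-9) + 3) = 3*(9 + 3) = 3*12 = 36)
c(F) = F + 2*F² (c(F) = F + (2*F)*F = F + 2*F²)
(-34*c(1))*C = -34*(1 + 2*1)*36 = -34*(1 + 2)*36 = -34*3*36 = -102*36 = -3672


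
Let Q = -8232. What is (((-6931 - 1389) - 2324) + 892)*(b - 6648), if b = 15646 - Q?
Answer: -168026960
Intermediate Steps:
b = 23878 (b = 15646 - 1*(-8232) = 15646 + 8232 = 23878)
(((-6931 - 1389) - 2324) + 892)*(b - 6648) = (((-6931 - 1389) - 2324) + 892)*(23878 - 6648) = ((-8320 - 2324) + 892)*17230 = (-10644 + 892)*17230 = -9752*17230 = -168026960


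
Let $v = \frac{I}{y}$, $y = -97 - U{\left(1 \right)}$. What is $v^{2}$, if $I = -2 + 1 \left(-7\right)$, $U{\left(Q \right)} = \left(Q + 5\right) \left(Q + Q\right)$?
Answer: $\frac{81}{11881} \approx 0.0068176$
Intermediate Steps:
$U{\left(Q \right)} = 2 Q \left(5 + Q\right)$ ($U{\left(Q \right)} = \left(5 + Q\right) 2 Q = 2 Q \left(5 + Q\right)$)
$I = -9$ ($I = -2 - 7 = -9$)
$y = -109$ ($y = -97 - 2 \cdot 1 \left(5 + 1\right) = -97 - 2 \cdot 1 \cdot 6 = -97 - 12 = -109$)
$v = \frac{9}{109}$ ($v = - \frac{9}{-109} = \left(-9\right) \left(- \frac{1}{109}\right) = \frac{9}{109} \approx 0.082569$)
$v^{2} = \left(\frac{9}{109}\right)^{2} = \frac{81}{11881}$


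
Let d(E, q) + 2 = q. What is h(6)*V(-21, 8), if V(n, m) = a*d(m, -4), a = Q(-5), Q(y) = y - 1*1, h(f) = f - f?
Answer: 0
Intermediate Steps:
h(f) = 0
d(E, q) = -2 + q
Q(y) = -1 + y (Q(y) = y - 1 = -1 + y)
a = -6 (a = -1 - 5 = -6)
V(n, m) = 36 (V(n, m) = -6*(-2 - 4) = -6*(-6) = 36)
h(6)*V(-21, 8) = 0*36 = 0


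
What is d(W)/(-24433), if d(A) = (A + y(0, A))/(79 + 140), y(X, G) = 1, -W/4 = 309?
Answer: 1235/5350827 ≈ 0.00023081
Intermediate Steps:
W = -1236 (W = -4*309 = -1236)
d(A) = 1/219 + A/219 (d(A) = (A + 1)/(79 + 140) = (1 + A)/219 = (1 + A)*(1/219) = 1/219 + A/219)
d(W)/(-24433) = (1/219 + (1/219)*(-1236))/(-24433) = (1/219 - 412/73)*(-1/24433) = -1235/219*(-1/24433) = 1235/5350827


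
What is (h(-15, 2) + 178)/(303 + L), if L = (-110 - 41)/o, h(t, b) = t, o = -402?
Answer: 65526/121957 ≈ 0.53729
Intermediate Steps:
L = 151/402 (L = (-110 - 41)/(-402) = -151*(-1/402) = 151/402 ≈ 0.37562)
(h(-15, 2) + 178)/(303 + L) = (-15 + 178)/(303 + 151/402) = 163/(121957/402) = 163*(402/121957) = 65526/121957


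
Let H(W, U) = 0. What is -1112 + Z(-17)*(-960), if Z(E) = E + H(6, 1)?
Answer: 15208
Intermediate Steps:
Z(E) = E (Z(E) = E + 0 = E)
-1112 + Z(-17)*(-960) = -1112 - 17*(-960) = -1112 + 16320 = 15208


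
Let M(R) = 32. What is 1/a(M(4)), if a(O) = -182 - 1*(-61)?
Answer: -1/121 ≈ -0.0082645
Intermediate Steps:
a(O) = -121 (a(O) = -182 + 61 = -121)
1/a(M(4)) = 1/(-121) = -1/121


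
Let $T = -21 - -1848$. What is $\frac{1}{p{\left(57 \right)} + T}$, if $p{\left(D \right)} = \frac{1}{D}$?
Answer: $\frac{57}{104140} \approx 0.00054734$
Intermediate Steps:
$T = 1827$ ($T = -21 + 1848 = 1827$)
$\frac{1}{p{\left(57 \right)} + T} = \frac{1}{\frac{1}{57} + 1827} = \frac{1}{\frac{104140}{57}} = \frac{57}{104140}$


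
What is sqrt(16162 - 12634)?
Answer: 42*sqrt(2) ≈ 59.397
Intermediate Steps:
sqrt(16162 - 12634) = sqrt(3528) = 42*sqrt(2)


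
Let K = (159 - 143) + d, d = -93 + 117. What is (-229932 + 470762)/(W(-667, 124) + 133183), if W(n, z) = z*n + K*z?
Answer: 48166/11087 ≈ 4.3444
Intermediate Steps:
d = 24
K = 40 (K = (159 - 143) + 24 = 16 + 24 = 40)
W(n, z) = 40*z + n*z (W(n, z) = z*n + 40*z = n*z + 40*z = 40*z + n*z)
(-229932 + 470762)/(W(-667, 124) + 133183) = (-229932 + 470762)/(124*(40 - 667) + 133183) = 240830/(124*(-627) + 133183) = 240830/(-77748 + 133183) = 240830/55435 = 240830*(1/55435) = 48166/11087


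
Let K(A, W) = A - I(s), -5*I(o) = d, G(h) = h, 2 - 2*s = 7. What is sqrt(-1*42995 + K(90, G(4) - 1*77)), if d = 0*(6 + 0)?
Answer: I*sqrt(42905) ≈ 207.14*I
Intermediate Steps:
s = -5/2 (s = 1 - 1/2*7 = 1 - 7/2 = -5/2 ≈ -2.5000)
d = 0 (d = 0*6 = 0)
I(o) = 0 (I(o) = -1/5*0 = 0)
K(A, W) = A (K(A, W) = A - 1*0 = A + 0 = A)
sqrt(-1*42995 + K(90, G(4) - 1*77)) = sqrt(-1*42995 + 90) = sqrt(-42995 + 90) = sqrt(-42905) = I*sqrt(42905)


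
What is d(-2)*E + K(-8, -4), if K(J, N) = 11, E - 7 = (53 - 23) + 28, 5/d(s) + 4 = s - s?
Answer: -281/4 ≈ -70.250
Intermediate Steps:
d(s) = -5/4 (d(s) = 5/(-4 + (s - s)) = 5/(-4 + 0) = 5/(-4) = 5*(-1/4) = -5/4)
E = 65 (E = 7 + ((53 - 23) + 28) = 7 + (30 + 28) = 7 + 58 = 65)
d(-2)*E + K(-8, -4) = -5/4*65 + 11 = -325/4 + 11 = -281/4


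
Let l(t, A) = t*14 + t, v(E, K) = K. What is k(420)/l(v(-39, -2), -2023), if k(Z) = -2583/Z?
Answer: 41/200 ≈ 0.20500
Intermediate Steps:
l(t, A) = 15*t (l(t, A) = 14*t + t = 15*t)
k(420)/l(v(-39, -2), -2023) = (-2583/420)/((15*(-2))) = -2583*1/420/(-30) = -123/20*(-1/30) = 41/200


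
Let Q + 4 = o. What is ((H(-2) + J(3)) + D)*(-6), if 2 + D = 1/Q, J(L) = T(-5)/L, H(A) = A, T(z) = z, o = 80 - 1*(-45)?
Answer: 4108/121 ≈ 33.950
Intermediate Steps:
o = 125 (o = 80 + 45 = 125)
J(L) = -5/L
Q = 121 (Q = -4 + 125 = 121)
D = -241/121 (D = -2 + 1/121 = -241/121 ≈ -1.9917)
((H(-2) + J(3)) + D)*(-6) = ((-2 - 5/3) - 241/121)*(-6) = (-11/3 - 241/121)*(-6) = -2054/363*(-6) = 4108/121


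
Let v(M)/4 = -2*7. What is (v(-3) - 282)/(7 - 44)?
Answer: 338/37 ≈ 9.1351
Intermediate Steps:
v(M) = -56 (v(M) = 4*(-2*7) = 4*(-14) = -56)
(v(-3) - 282)/(7 - 44) = (-56 - 282)/(7 - 44) = -338/(-37) = -338*(-1/37) = 338/37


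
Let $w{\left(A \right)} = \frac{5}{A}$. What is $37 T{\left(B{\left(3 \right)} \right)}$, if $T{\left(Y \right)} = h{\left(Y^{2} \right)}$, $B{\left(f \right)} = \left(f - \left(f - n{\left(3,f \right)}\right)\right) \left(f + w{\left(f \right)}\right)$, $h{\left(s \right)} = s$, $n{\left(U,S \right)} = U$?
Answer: $7252$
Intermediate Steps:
$B{\left(f \right)} = 3 f + \frac{15}{f}$ ($B{\left(f \right)} = \left(f - \left(-3 + f\right)\right) \left(f + \frac{5}{f}\right) = 3 \left(f + \frac{5}{f}\right) = 3 f + \frac{15}{f}$)
$T{\left(Y \right)} = Y^{2}$
$37 T{\left(B{\left(3 \right)} \right)} = 37 \left(3 \cdot 3 + \frac{15}{3}\right)^{2} = 37 \left(9 + 15 \cdot \frac{1}{3}\right)^{2} = 37 \left(9 + 5\right)^{2} = 37 \cdot 14^{2} = 37 \cdot 196 = 7252$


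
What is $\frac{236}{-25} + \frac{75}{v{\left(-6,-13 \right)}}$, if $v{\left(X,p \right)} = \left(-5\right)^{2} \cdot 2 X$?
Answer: $- \frac{969}{100} \approx -9.69$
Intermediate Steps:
$v{\left(X,p \right)} = 50 X$ ($v{\left(X,p \right)} = 25 \cdot 2 X = 50 X$)
$\frac{236}{-25} + \frac{75}{v{\left(-6,-13 \right)}} = \frac{236}{-25} + \frac{75}{50 \left(-6\right)} = 236 \left(- \frac{1}{25}\right) + \frac{75}{-300} = - \frac{236}{25} + 75 \left(- \frac{1}{300}\right) = - \frac{236}{25} - \frac{1}{4} = - \frac{969}{100}$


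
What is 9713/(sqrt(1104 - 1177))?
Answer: -9713*I*sqrt(73)/73 ≈ -1136.8*I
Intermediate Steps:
9713/(sqrt(1104 - 1177)) = 9713/(sqrt(-73)) = 9713/((I*sqrt(73))) = 9713*(-I*sqrt(73)/73) = -9713*I*sqrt(73)/73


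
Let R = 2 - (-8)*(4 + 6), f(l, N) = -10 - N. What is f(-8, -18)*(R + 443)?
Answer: 4200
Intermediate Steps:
R = 82 (R = 2 - (-8)*10 = 2 - 8*(-10) = 2 + 80 = 82)
f(-8, -18)*(R + 443) = (-10 - 1*(-18))*(82 + 443) = (-10 + 18)*525 = 8*525 = 4200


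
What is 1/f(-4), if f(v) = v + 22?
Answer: 1/18 ≈ 0.055556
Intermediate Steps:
f(v) = 22 + v
1/f(-4) = 1/(22 - 4) = 1/18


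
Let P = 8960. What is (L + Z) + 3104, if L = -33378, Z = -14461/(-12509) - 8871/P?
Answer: -484730098877/16011520 ≈ -30274.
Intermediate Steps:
Z = 2657603/16011520 (Z = -14461/(-12509) - 8871/8960 = -14461*(-1/12509) - 8871*1/8960 = 14461/12509 - 8871/8960 = 2657603/16011520 ≈ 0.16598)
(L + Z) + 3104 = (-33378 + 2657603/16011520) + 3104 = -534429856957/16011520 + 3104 = -484730098877/16011520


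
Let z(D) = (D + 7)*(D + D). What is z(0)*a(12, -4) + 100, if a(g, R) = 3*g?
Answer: 100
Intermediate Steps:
z(D) = 2*D*(7 + D) (z(D) = (7 + D)*(2*D) = 2*D*(7 + D))
z(0)*a(12, -4) + 100 = (2*0*(7 + 0))*(3*12) + 100 = (2*0*7)*36 + 100 = 0*36 + 100 = 0 + 100 = 100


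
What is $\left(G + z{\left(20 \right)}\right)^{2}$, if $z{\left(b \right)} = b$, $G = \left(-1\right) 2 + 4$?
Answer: $484$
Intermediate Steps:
$G = 2$ ($G = -2 + 4 = 2$)
$\left(G + z{\left(20 \right)}\right)^{2} = \left(2 + 20\right)^{2} = 22^{2} = 484$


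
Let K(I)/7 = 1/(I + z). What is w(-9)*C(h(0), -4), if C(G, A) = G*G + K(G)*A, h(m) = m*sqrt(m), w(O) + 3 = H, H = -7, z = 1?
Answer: 280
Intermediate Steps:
w(O) = -10 (w(O) = -3 - 7 = -10)
h(m) = m**(3/2)
K(I) = 7/(1 + I) (K(I) = 7/(I + 1) = 7/(1 + I))
C(G, A) = G**2 + 7*A/(1 + G) (C(G, A) = G*G + (7/(1 + G))*A = G**2 + 7*A/(1 + G))
w(-9)*C(h(0), -4) = -10*(7*(-4) + (0**(3/2))**2*(1 + 0**(3/2)))/(1 + 0**(3/2)) = -10*(-28 + 0**2*(1 + 0))/(1 + 0) = -10*(-28 + 0*1)/1 = -10*(-28 + 0) = -10*(-28) = 280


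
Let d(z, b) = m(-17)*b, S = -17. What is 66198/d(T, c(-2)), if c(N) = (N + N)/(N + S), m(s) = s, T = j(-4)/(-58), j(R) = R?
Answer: -36993/2 ≈ -18497.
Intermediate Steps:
T = 2/29 (T = -4/(-58) = -4*(-1/58) = 2/29 ≈ 0.068966)
c(N) = 2*N/(-17 + N) (c(N) = (N + N)/(N - 17) = (2*N)/(-17 + N) = 2*N/(-17 + N))
d(z, b) = -17*b
66198/d(T, c(-2)) = 66198/((-34*(-2)/(-17 - 2))) = 66198/((-34*(-2)/(-19))) = 66198/((-34*(-2)*(-1)/19)) = 66198/((-17*4/19)) = 66198/(-68/19) = 66198*(-19/68) = -36993/2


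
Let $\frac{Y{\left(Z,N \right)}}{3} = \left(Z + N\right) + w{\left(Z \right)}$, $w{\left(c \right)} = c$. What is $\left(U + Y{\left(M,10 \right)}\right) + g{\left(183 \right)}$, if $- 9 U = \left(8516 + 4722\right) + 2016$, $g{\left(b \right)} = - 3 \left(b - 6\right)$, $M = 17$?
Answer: $- \frac{18845}{9} \approx -2093.9$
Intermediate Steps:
$Y{\left(Z,N \right)} = 3 N + 6 Z$ ($Y{\left(Z,N \right)} = 3 \left(\left(Z + N\right) + Z\right) = 3 \left(\left(N + Z\right) + Z\right) = 3 \left(N + 2 Z\right) = 3 N + 6 Z$)
$g{\left(b \right)} = 18 - 3 b$ ($g{\left(b \right)} = - 3 \left(-6 + b\right) = 18 - 3 b$)
$U = - \frac{15254}{9}$ ($U = - \frac{\left(8516 + 4722\right) + 2016}{9} = - \frac{13238 + 2016}{9} = \left(- \frac{1}{9}\right) 15254 = - \frac{15254}{9} \approx -1694.9$)
$\left(U + Y{\left(M,10 \right)}\right) + g{\left(183 \right)} = \left(- \frac{15254}{9} + \left(3 \cdot 10 + 6 \cdot 17\right)\right) + \left(18 - 549\right) = \left(- \frac{15254}{9} + \left(30 + 102\right)\right) + \left(18 - 549\right) = \left(- \frac{15254}{9} + 132\right) - 531 = - \frac{14066}{9} - 531 = - \frac{18845}{9}$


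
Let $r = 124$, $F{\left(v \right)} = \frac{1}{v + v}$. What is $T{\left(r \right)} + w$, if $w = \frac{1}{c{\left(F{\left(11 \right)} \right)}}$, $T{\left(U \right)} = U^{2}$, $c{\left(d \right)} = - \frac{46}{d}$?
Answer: $\frac{15560511}{1012} \approx 15376.0$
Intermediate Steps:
$F{\left(v \right)} = \frac{1}{2 v}$
$w = - \frac{1}{1012}$ ($w = \frac{1}{\left(-46\right) \frac{1}{\frac{1}{2} \cdot \frac{1}{11}}} = \frac{1}{\left(-46\right) \frac{1}{\frac{1}{22}}} = \frac{1}{\left(-46\right) 22} = \frac{1}{-1012} = - \frac{1}{1012} \approx -0.00098814$)
$T{\left(r \right)} + w = 124^{2} - \frac{1}{1012} = 15376 - \frac{1}{1012} = \frac{15560511}{1012}$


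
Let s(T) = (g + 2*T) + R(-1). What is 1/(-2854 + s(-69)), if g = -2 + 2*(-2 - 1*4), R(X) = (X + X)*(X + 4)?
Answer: -1/3012 ≈ -0.00033201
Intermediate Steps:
R(X) = 2*X*(4 + X) (R(X) = (2*X)*(4 + X) = 2*X*(4 + X))
g = -14 (g = -2 + 2*(-2 - 4) = -2 + 2*(-6) = -2 - 12 = -14)
s(T) = -20 + 2*T (s(T) = (-14 + 2*T) + 2*(-1)*(4 - 1) = (-14 + 2*T) + 2*(-1)*3 = (-14 + 2*T) - 6 = -20 + 2*T)
1/(-2854 + s(-69)) = 1/(-2854 + (-20 + 2*(-69))) = 1/(-2854 + (-20 - 138)) = 1/(-2854 - 158) = 1/(-3012) = -1/3012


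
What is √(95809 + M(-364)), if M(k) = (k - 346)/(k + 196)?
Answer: √169014531/42 ≈ 309.54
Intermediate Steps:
M(k) = (-346 + k)/(196 + k)
√(95809 + M(-364)) = √(95809 + (-346 - 364)/(196 - 364)) = √(95809 - 710/(-168)) = √(95809 - 1/168*(-710)) = √(95809 + 355/84) = √(8048311/84) = √169014531/42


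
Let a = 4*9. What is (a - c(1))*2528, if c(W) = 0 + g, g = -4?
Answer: 101120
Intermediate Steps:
c(W) = -4 (c(W) = 0 - 4 = -4)
a = 36
(a - c(1))*2528 = (36 - 1*(-4))*2528 = (36 + 4)*2528 = 40*2528 = 101120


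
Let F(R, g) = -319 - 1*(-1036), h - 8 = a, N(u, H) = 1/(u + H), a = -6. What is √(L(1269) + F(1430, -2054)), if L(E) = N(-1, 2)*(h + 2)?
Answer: √721 ≈ 26.851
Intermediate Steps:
N(u, H) = 1/(H + u)
h = 2 (h = 8 - 6 = 2)
F(R, g) = 717 (F(R, g) = -319 + 1036 = 717)
L(E) = 4 (L(E) = (2 + 2)/(2 - 1) = 4/1 = 1*4 = 4)
√(L(1269) + F(1430, -2054)) = √(4 + 717) = √721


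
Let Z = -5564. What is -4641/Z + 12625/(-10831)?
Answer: -1536833/4635668 ≈ -0.33152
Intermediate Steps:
-4641/Z + 12625/(-10831) = -4641/(-5564) + 12625/(-10831) = -4641*(-1/5564) + 12625*(-1/10831) = 357/428 - 12625/10831 = -1536833/4635668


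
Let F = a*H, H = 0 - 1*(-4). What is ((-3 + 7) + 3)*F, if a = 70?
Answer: 1960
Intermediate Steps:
H = 4 (H = 0 + 4 = 4)
F = 280 (F = 70*4 = 280)
((-3 + 7) + 3)*F = ((-3 + 7) + 3)*280 = (4 + 3)*280 = 7*280 = 1960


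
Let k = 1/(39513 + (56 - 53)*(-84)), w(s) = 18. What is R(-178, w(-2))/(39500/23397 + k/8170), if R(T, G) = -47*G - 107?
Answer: -2384049314619390/4223371212799 ≈ -564.49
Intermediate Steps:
k = 1/39261 (k = 1/(39513 + 3*(-84)) = 1/(39513 - 252) = 1/39261 ≈ 2.5471e-5)
R(T, G) = -107 - 47*G
R(-178, w(-2))/(39500/23397 + k/8170) = (-107 - 47*18)/(39500/23397 + (1/39261)/8170) = (-107 - 846)/(39500*(1/23397) + (1/39261)*(1/8170)) = -953/(39500/23397 + 1/320762370) = -953/4223371212799/2501625723630 = -953*2501625723630/4223371212799 = -2384049314619390/4223371212799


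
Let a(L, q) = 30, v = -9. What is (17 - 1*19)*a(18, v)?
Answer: -60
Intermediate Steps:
(17 - 1*19)*a(18, v) = (17 - 1*19)*30 = (17 - 19)*30 = -2*30 = -60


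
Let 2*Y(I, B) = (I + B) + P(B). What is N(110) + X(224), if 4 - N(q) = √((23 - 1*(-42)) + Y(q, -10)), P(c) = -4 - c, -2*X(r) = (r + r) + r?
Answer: -332 - √118 ≈ -342.86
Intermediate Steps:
X(r) = -3*r/2 (X(r) = -((r + r) + r)/2 = -(2*r + r)/2 = -3*r/2)
Y(I, B) = -2 + I/2 (Y(I, B) = ((I + B) + (-4 - B))/2 = ((B + I) + (-4 - B))/2 = (-4 + I)/2 = -2 + I/2)
N(q) = 4 - √(63 + q/2) (N(q) = 4 - √((23 - 1*(-42)) + (-2 + q/2)) = 4 - √((23 + 42) + (-2 + q/2)) = 4 - √(65 + (-2 + q/2)) = 4 - √(63 + q/2))
N(110) + X(224) = (4 - √(252 + 2*110)/2) - 3/2*224 = (4 - √(252 + 220)/2) - 336 = (4 - √118) - 336 = -332 - √118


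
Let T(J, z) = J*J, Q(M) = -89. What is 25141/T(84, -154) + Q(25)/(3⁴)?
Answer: 156493/63504 ≈ 2.4643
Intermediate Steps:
T(J, z) = J²
25141/T(84, -154) + Q(25)/(3⁴) = 25141/(84²) - 89/(3⁴) = 25141/7056 - 89/81 = 156493/63504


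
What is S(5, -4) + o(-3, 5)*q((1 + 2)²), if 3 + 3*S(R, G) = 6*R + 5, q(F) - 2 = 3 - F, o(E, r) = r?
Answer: -28/3 ≈ -9.3333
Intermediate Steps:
q(F) = 5 - F (q(F) = 2 + (3 - F) = 5 - F)
S(R, G) = ⅔ + 2*R (S(R, G) = -1 + (6*R + 5)/3 = -1 + (5 + 6*R)/3 = -1 + (5/3 + 2*R) = ⅔ + 2*R)
S(5, -4) + o(-3, 5)*q((1 + 2)²) = (⅔ + 2*5) + 5*(5 - (1 + 2)²) = (⅔ + 10) + 5*(5 - 1*3²) = 32/3 + 5*(5 - 1*9) = 32/3 + 5*(5 - 9) = 32/3 + 5*(-4) = 32/3 - 20 = -28/3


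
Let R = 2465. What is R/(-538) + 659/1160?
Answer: -1252429/312040 ≈ -4.0137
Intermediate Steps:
R/(-538) + 659/1160 = 2465/(-538) + 659/1160 = 2465*(-1/538) + 659*(1/1160) = -2465/538 + 659/1160 = -1252429/312040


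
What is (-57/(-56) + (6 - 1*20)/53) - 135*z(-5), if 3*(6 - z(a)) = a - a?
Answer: -2401843/2968 ≈ -809.25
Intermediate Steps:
z(a) = 6 (z(a) = 6 - (a - a)/3 = 6 - 1/3*0 = 6 + 0 = 6)
(-57/(-56) + (6 - 1*20)/53) - 135*z(-5) = (-57/(-56) + (6 - 1*20)/53) - 135*6 = (-57*(-1/56) + (6 - 20)*(1/53)) - 810 = (57/56 - 14*1/53) - 810 = (57/56 - 14/53) - 810 = 2237/2968 - 810 = -2401843/2968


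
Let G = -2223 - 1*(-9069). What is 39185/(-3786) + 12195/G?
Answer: -18507520/2159913 ≈ -8.5686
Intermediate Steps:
G = 6846 (G = -2223 + 9069 = 6846)
39185/(-3786) + 12195/G = 39185/(-3786) + 12195/6846 = 39185*(-1/3786) + 12195*(1/6846) = -39185/3786 + 4065/2282 = -18507520/2159913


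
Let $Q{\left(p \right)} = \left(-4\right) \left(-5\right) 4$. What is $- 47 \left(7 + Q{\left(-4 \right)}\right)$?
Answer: $-4089$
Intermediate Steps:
$Q{\left(p \right)} = 80$ ($Q{\left(p \right)} = 20 \cdot 4 = 80$)
$- 47 \left(7 + Q{\left(-4 \right)}\right) = - 47 \left(7 + 80\right) = \left(-47\right) 87 = -4089$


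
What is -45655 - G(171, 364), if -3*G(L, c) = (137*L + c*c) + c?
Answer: 19322/3 ≈ 6440.7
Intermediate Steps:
G(L, c) = -137*L/3 - c/3 - c**2/3 (G(L, c) = -((137*L + c*c) + c)/3 = -((137*L + c**2) + c)/3 = -((c**2 + 137*L) + c)/3 = -(c + c**2 + 137*L)/3 = -137*L/3 - c/3 - c**2/3)
-45655 - G(171, 364) = -45655 - (-137/3*171 - 1/3*364 - 1/3*364**2) = -45655 - (-7809 - 364/3 - 1/3*132496) = -45655 - (-7809 - 364/3 - 132496/3) = -45655 - 1*(-156287/3) = -45655 + 156287/3 = 19322/3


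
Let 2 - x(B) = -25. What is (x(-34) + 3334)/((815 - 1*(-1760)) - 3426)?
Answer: -3361/851 ≈ -3.9495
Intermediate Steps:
x(B) = 27 (x(B) = 2 - 1*(-25) = 2 + 25 = 27)
(x(-34) + 3334)/((815 - 1*(-1760)) - 3426) = (27 + 3334)/((815 - 1*(-1760)) - 3426) = 3361/((815 + 1760) - 3426) = 3361/(2575 - 3426) = 3361/(-851) = 3361*(-1/851) = -3361/851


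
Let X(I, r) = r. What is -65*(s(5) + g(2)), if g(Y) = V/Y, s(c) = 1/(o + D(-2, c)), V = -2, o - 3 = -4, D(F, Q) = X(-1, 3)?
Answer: 65/2 ≈ 32.500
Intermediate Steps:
D(F, Q) = 3
o = -1 (o = 3 - 4 = -1)
s(c) = ½ (s(c) = 1/(-1 + 3) = 1/2 = ½)
g(Y) = -2/Y
-65*(s(5) + g(2)) = -65*(½ - 2/2) = -65*(½ - 2*½) = -65*(½ - 1) = -65*(-½) = 65/2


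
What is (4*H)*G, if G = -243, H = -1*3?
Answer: 2916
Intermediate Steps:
H = -3
(4*H)*G = (4*(-3))*(-243) = -12*(-243) = 2916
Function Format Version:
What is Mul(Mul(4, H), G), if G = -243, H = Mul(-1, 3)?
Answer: 2916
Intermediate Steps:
H = -3
Mul(Mul(4, H), G) = Mul(Mul(4, -3), -243) = Mul(-12, -243) = 2916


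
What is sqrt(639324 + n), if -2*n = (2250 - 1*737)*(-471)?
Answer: sqrt(3982542)/2 ≈ 997.82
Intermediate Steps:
n = 712623/2 (n = -(2250 - 1*737)*(-471)/2 = -(2250 - 737)*(-471)/2 = -1513*(-471)/2 = -1/2*(-712623) = 712623/2 ≈ 3.5631e+5)
sqrt(639324 + n) = sqrt(639324 + 712623/2) = sqrt(1991271/2) = sqrt(3982542)/2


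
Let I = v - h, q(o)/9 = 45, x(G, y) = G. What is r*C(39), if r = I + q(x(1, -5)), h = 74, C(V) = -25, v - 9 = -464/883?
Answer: -7493900/883 ≈ -8486.9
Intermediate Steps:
v = 7483/883 (v = 9 - 464/883 = 7483/883 ≈ 8.4745)
q(o) = 405 (q(o) = 9*45 = 405)
I = -57859/883 (I = 7483/883 - 1*74 = 7483/883 - 74 = -57859/883 ≈ -65.526)
r = 299756/883 (r = -57859/883 + 405 = 299756/883 ≈ 339.47)
r*C(39) = (299756/883)*(-25) = -7493900/883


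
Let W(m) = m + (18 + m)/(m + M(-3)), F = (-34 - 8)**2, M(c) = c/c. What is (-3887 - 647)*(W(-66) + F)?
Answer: -500635212/65 ≈ -7.7021e+6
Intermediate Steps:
M(c) = 1
F = 1764 (F = (-42)**2 = 1764)
W(m) = m + (18 + m)/(1 + m) (W(m) = m + (18 + m)/(m + 1) = m + (18 + m)/(1 + m))
(-3887 - 647)*(W(-66) + F) = (-3887 - 647)*((18 + (-66)**2 + 2*(-66))/(1 - 66) + 1764) = -4534*((18 + 4356 - 132)/(-65) + 1764) = -4534*(-1/65*4242 + 1764) = -4534*(-4242/65 + 1764) = -4534*110418/65 = -500635212/65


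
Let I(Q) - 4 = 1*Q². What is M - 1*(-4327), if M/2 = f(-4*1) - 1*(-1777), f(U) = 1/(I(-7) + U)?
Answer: 386171/49 ≈ 7881.0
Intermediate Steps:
I(Q) = 4 + Q² (I(Q) = 4 + 1*Q² = 4 + Q²)
f(U) = 1/(53 + U) (f(U) = 1/((4 + (-7)²) + U) = 1/((4 + 49) + U) = 1/(53 + U))
M = 174148/49 (M = 2*(1/(53 - 4*1) - 1*(-1777)) = 2*(1/(53 - 4) + 1777) = 2*(1/49 + 1777) = 2*(87074/49) = 174148/49 ≈ 3554.0)
M - 1*(-4327) = 174148/49 - 1*(-4327) = 174148/49 + 4327 = 386171/49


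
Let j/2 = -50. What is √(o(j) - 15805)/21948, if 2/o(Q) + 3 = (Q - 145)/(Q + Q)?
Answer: I*√79678685/1558308 ≈ 0.0057282*I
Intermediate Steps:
j = -100 (j = 2*(-50) = -100)
o(Q) = 2/(-3 + (-145 + Q)/(2*Q)) (o(Q) = 2/(-3 + (Q - 145)/(Q + Q)) = 2/(-3 + (-145 + Q)/((2*Q))) = 2/(-3 + (-145 + Q)*(1/(2*Q))) = 2/(-3 + (-145 + Q)/(2*Q)))
√(o(j) - 15805)/21948 = √(-4*(-100)/(145 + 5*(-100)) - 15805)/21948 = √(-4*(-100)/(145 - 500) - 15805)*(1/21948) = √(-4*(-100)/(-355) - 15805)*(1/21948) = √(-4*(-100)*(-1/355) - 15805)*(1/21948) = √(-80/71 - 15805)*(1/21948) = √(-1122235/71)*(1/21948) = (I*√79678685/71)*(1/21948) = I*√79678685/1558308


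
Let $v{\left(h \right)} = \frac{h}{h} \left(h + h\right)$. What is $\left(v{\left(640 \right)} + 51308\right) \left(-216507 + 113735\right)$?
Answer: $-5404573936$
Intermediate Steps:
$v{\left(h \right)} = 2 h$ ($v{\left(h \right)} = 1 \cdot 2 h = 2 h$)
$\left(v{\left(640 \right)} + 51308\right) \left(-216507 + 113735\right) = \left(2 \cdot 640 + 51308\right) \left(-216507 + 113735\right) = \left(1280 + 51308\right) \left(-102772\right) = 52588 \left(-102772\right) = -5404573936$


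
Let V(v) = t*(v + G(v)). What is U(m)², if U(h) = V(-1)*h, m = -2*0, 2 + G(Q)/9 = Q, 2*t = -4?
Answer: 0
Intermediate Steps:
t = -2 (t = (½)*(-4) = -2)
G(Q) = -18 + 9*Q
V(v) = 36 - 20*v (V(v) = -2*(v + (-18 + 9*v)) = -2*(-18 + 10*v) = 36 - 20*v)
m = 0
U(h) = 56*h (U(h) = (36 - 20*(-1))*h = (36 + 20)*h = 56*h)
U(m)² = (56*0)² = 0² = 0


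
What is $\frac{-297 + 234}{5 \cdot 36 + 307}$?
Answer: $- \frac{63}{487} \approx -0.12936$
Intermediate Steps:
$\frac{-297 + 234}{5 \cdot 36 + 307} = - \frac{63}{180 + 307} = - \frac{63}{487}$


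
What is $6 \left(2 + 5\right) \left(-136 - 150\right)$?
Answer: $-12012$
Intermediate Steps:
$6 \left(2 + 5\right) \left(-136 - 150\right) = 6 \cdot 7 \left(-136 - 150\right) = 42 \left(-286\right) = -12012$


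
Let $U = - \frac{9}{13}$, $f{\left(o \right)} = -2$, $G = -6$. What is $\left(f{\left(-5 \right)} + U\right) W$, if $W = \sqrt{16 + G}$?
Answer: $- \frac{35 \sqrt{10}}{13} \approx -8.5138$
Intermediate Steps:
$W = \sqrt{10}$ ($W = \sqrt{16 - 6} = \sqrt{10} \approx 3.1623$)
$U = - \frac{9}{13}$ ($U = \left(-9\right) \frac{1}{13} = - \frac{9}{13} \approx -0.69231$)
$\left(f{\left(-5 \right)} + U\right) W = \left(-2 - \frac{9}{13}\right) \sqrt{10} = - \frac{35 \sqrt{10}}{13}$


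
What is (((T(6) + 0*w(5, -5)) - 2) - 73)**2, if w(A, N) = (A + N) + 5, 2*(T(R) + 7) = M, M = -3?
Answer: 27889/4 ≈ 6972.3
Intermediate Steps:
T(R) = -17/2 (T(R) = -7 + (1/2)*(-3) = -7 - 3/2 = -17/2)
w(A, N) = 5 + A + N
(((T(6) + 0*w(5, -5)) - 2) - 73)**2 = (((-17/2 + 0*(5 + 5 - 5)) - 2) - 73)**2 = (((-17/2 + 0*5) - 2) - 73)**2 = (((-17/2 + 0) - 2) - 73)**2 = ((-17/2 - 2) - 73)**2 = (-21/2 - 73)**2 = (-167/2)**2 = 27889/4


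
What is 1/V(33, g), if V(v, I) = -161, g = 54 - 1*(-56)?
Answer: -1/161 ≈ -0.0062112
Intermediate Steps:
g = 110 (g = 54 + 56 = 110)
1/V(33, g) = 1/(-161) = -1/161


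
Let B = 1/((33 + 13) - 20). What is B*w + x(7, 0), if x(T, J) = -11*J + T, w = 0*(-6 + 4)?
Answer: 7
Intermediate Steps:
w = 0 (w = 0*(-2) = 0)
x(T, J) = T - 11*J
B = 1/26 (B = 1/(46 - 20) = 1/26 ≈ 0.038462)
B*w + x(7, 0) = (1/26)*0 + (7 - 11*0) = 0 + (7 + 0) = 0 + 7 = 7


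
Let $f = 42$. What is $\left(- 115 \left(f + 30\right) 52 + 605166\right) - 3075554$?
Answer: $-2900948$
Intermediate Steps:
$\left(- 115 \left(f + 30\right) 52 + 605166\right) - 3075554 = \left(- 115 \left(42 + 30\right) 52 + 605166\right) - 3075554 = \left(\left(-115\right) 72 \cdot 52 + 605166\right) - 3075554 = \left(\left(-8280\right) 52 + 605166\right) - 3075554 = \left(-430560 + 605166\right) - 3075554 = 174606 - 3075554 = -2900948$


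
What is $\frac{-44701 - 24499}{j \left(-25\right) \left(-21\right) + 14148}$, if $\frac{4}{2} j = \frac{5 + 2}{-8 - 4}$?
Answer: $- \frac{553600}{111959} \approx -4.9447$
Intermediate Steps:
$j = - \frac{7}{24}$ ($j = \frac{\left(5 + 2\right) \frac{1}{-8 - 4}}{2} = \frac{7 \frac{1}{-12}}{2} = \frac{7 \left(- \frac{1}{12}\right)}{2} = \frac{1}{2} \left(- \frac{7}{12}\right) = - \frac{7}{24} \approx -0.29167$)
$\frac{-44701 - 24499}{j \left(-25\right) \left(-21\right) + 14148} = \frac{-44701 - 24499}{\left(- \frac{7}{24}\right) \left(-25\right) \left(-21\right) + 14148} = - \frac{69200}{\frac{175}{24} \left(-21\right) + 14148} = - \frac{69200}{- \frac{1225}{8} + 14148} = - \frac{69200}{\frac{111959}{8}} = \left(-69200\right) \frac{8}{111959} = - \frac{553600}{111959}$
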